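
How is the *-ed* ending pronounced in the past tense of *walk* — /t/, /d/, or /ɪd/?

The stem *walk* ends in a voiceless consonant other than /t/.
The -ed suffix is realized as /ɪd/ after /t, d/; as /t/ after other voiceless consonants; and as /d/ after other voiced sounds.
So -ed on *walk* is pronounced /t/.

/t/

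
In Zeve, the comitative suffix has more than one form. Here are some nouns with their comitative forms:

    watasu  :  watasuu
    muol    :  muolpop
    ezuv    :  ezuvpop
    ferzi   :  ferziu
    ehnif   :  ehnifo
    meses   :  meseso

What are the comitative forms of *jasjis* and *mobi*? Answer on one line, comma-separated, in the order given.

The pattern is voicing of the final sound: -o when the stem ends in a voiceless consonant (*ehnif*, *meses*); -pop when the stem ends in a voiced consonant (*muol*, *ezuv*); -u when the stem ends in a vowel (*watasu*, *ferzi*).
The final sound of *jasjis* is /s/, which is a voiceless consonant, so the suffix is -o, giving *jasjiso*.
The final sound of *mobi* is /i/, which is a vowel, so the suffix is -u, giving *mobiu*.

jasjiso, mobiu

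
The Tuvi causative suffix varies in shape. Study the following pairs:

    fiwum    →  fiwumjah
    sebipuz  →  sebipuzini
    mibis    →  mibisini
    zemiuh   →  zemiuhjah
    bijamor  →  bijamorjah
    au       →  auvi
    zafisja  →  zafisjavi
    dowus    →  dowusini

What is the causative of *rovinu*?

rovinuvi

Looking at the final sound of each stem: -ini when the stem ends in a sibilant (*sebipuz*, *mibis*, *dowus*); -jah when the stem ends in a non-sibilant consonant (*fiwum*, *zemiuh*, *bijamor*); -vi when the stem ends in a vowel (*au*, *zafisja*).
The final sound of *rovinu* is /u/, which is a vowel, so the suffix is -vi, giving *rovinuvi*.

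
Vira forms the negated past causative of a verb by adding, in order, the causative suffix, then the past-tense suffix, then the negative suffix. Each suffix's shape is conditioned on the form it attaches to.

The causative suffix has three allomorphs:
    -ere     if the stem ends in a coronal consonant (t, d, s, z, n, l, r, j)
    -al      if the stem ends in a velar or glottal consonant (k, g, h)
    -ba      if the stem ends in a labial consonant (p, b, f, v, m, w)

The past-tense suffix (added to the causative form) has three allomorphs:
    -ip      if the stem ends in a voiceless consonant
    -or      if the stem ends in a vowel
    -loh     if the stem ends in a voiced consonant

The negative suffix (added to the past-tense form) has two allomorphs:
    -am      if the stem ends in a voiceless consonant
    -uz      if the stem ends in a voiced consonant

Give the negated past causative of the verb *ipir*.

ipirereoruz

Since the final consonant of *ipir* is /r/ (coronal), it takes -ere, giving *ipirere*.
The causative form *ipirere*: final sound = /e/, a vowel → -or → *ipirereor*.
The past-tense form *ipirereor* — final consonant /r/ (voiced) → -uz → *ipirereoruz*.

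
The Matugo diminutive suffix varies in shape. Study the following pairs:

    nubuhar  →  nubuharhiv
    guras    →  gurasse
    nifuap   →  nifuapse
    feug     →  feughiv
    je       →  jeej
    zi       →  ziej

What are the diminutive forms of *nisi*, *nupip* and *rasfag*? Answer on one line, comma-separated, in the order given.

nisiej, nupipse, rasfaghiv

Looking at the final sound of each stem: -se when the stem ends in a voiceless consonant (*guras*, *nifuap*); -hiv when the stem ends in a voiced consonant (*nubuhar*, *feug*); -ej when the stem ends in a vowel (*je*, *zi*).
The final sound of *nisi* is /i/, which is a vowel, so the suffix is -ej, giving *nisiej*.
The final sound of *nupip* is /p/, which is a voiceless consonant, so the suffix is -se, giving *nupipse*.
Since the final sound of *rasfag* is /g/ (a voiced consonant), it takes -hiv, giving *rasfaghiv*.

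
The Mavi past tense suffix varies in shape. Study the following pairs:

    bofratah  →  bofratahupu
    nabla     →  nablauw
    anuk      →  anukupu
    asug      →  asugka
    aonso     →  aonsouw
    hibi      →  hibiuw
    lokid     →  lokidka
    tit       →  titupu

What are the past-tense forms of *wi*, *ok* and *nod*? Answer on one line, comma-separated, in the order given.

Looking at the final sound of each stem: -upu when the stem ends in a voiceless consonant (*bofratah*, *anuk*, *tit*); -ka when the stem ends in a voiced consonant (*asug*, *lokid*); -uw when the stem ends in a vowel (*nabla*, *aonso*, *hibi*).
*wi*: final sound = /i/, a vowel → -uw → *wiuw*.
*ok* — final sound /k/ (a voiceless consonant) → -upu → *okupu*.
Since the final sound of *nod* is /d/ (a voiced consonant), it takes -ka, giving *nodka*.

wiuw, okupu, nodka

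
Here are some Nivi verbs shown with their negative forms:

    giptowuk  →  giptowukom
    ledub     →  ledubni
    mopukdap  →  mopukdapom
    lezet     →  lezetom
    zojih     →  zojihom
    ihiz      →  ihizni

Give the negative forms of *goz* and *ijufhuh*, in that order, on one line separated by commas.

gozni, ijufhuhom

The suffix is conditioned by the final consonant: -om when the stem ends in a voiceless consonant (*giptowuk*, *mopukdap*, *lezet*, *zojih*); -ni when the stem ends in a voiced consonant (*ledub*, *ihiz*).
Since the final consonant of *goz* is /z/ (voiced), it takes -ni, giving *gozni*.
The final consonant of *ijufhuh* is /h/, which is voiceless, so the suffix is -om, giving *ijufhuhom*.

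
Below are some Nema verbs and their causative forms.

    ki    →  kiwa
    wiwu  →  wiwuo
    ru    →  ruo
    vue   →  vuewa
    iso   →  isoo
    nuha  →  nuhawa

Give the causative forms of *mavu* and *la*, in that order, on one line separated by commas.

mavuo, lawa

The suffix is conditioned by the last vowel: -o when the last vowel of the stem is a rounded vowel (*wiwu*, *ru*, *iso*); -wa when the last vowel of the stem is an unrounded vowel (*ki*, *vue*, *nuha*).
The last vowel of *mavu* is /u/, which is a rounded vowel, so the suffix is -o, giving *mavuo*.
Since the last vowel of *la* is /a/ (an unrounded vowel), it takes -wa, giving *lawa*.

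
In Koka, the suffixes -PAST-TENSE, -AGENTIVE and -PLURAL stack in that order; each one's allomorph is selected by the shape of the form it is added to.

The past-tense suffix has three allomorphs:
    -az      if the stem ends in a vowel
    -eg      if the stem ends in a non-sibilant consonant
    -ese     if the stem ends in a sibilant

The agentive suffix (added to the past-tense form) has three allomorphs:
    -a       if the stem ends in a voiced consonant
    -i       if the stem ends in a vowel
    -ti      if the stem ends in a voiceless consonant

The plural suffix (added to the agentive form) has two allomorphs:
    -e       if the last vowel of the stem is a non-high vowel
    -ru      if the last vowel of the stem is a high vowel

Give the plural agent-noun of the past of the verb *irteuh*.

irteuhegae

*irteuh*: final sound = /h/, a non-sibilant consonant → -eg → *irteuheg*.
The past-tense form *irteuheg* — final sound /g/ (a voiced consonant) → -a → *irteuhega*.
The agentive form *irteuhega*: last vowel = /a/, a non-high vowel → -e → *irteuhegae*.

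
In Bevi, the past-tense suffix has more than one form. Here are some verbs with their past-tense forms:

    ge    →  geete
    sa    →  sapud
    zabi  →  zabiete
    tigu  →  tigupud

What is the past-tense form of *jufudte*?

The pattern is front/back vowel harmony: -ete when the last vowel of the stem is a front vowel (*ge*, *zabi*); -pud when the last vowel of the stem is a back vowel (*sa*, *tigu*).
Since the last vowel of *jufudte* is /e/ (a front vowel), it takes -ete, giving *jufudteete*.

jufudteete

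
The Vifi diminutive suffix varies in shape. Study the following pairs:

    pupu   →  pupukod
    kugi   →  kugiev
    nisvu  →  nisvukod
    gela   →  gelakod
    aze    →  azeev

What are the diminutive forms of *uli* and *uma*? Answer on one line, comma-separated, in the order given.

uliev, umakod

The suffix is conditioned by the last vowel: -ev when the last vowel of the stem is a front vowel (*kugi*, *aze*); -kod when the last vowel of the stem is a back vowel (*pupu*, *nisvu*, *gela*).
*uli*: last vowel = /i/, a front vowel → -ev → *uliev*.
Since the last vowel of *uma* is /a/ (a back vowel), it takes -kod, giving *umakod*.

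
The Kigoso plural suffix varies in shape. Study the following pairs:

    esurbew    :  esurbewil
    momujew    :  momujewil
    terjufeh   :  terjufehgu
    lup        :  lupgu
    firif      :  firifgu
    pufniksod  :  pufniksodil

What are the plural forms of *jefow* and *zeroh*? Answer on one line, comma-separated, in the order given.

Looking at the final consonant of each stem: -gu when the stem ends in a voiceless consonant (*terjufeh*, *lup*, *firif*); -il when the stem ends in a voiced consonant (*esurbew*, *momujew*, *pufniksod*).
*jefow*: final consonant = /w/, voiced → -il → *jefowil*.
*zeroh* — final consonant /h/ (voiceless) → -gu → *zerohgu*.

jefowil, zerohgu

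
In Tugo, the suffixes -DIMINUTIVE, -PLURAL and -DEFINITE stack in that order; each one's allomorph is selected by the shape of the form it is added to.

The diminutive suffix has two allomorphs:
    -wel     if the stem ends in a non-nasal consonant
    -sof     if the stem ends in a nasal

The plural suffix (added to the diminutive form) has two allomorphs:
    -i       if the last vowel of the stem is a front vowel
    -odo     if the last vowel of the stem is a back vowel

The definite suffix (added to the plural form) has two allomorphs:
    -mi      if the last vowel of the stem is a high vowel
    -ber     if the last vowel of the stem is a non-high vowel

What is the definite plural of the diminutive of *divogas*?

divogaswelimi

The final consonant of *divogas* is /s/, which is non-nasal, so the diminutive suffix is -wel, giving *divogaswel*.
The diminutive form *divogaswel*: last vowel = /e/, a front vowel → -i → *divogasweli*.
The plural form *divogasweli*: last vowel = /i/, a high vowel → -mi → *divogaswelimi*.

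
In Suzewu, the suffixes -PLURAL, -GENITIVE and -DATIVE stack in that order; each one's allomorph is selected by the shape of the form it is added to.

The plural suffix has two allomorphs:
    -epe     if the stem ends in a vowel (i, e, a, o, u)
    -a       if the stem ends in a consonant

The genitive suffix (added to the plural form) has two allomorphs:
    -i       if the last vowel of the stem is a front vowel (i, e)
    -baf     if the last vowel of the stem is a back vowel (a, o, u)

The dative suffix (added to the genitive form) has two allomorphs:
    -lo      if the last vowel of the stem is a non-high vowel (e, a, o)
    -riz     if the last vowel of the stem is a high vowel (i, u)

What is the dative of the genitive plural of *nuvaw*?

nuvawabaflo

*nuvaw*: final sound = /w/, a consonant → -a → *nuvawa*.
The plural form *nuvawa* — last vowel /a/ (a back vowel) → -baf → *nuvawabaf*.
The last vowel of the genitive form *nuvawabaf* is /a/, which is a non-high vowel, so the dative suffix is -lo, giving *nuvawabaflo*.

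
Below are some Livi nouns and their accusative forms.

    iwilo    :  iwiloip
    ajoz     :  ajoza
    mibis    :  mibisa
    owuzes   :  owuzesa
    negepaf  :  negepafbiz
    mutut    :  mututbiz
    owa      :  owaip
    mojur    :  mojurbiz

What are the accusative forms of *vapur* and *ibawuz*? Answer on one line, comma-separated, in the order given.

vapurbiz, ibawuza

The suffix is conditioned by the final sound: -a when the stem ends in a sibilant (*ajoz*, *mibis*, *owuzes*); -biz when the stem ends in a non-sibilant consonant (*negepaf*, *mutut*, *mojur*); -ip when the stem ends in a vowel (*iwilo*, *owa*).
*vapur*: final sound = /r/, a non-sibilant consonant → -biz → *vapurbiz*.
Since the final sound of *ibawuz* is /z/ (a sibilant), it takes -a, giving *ibawuza*.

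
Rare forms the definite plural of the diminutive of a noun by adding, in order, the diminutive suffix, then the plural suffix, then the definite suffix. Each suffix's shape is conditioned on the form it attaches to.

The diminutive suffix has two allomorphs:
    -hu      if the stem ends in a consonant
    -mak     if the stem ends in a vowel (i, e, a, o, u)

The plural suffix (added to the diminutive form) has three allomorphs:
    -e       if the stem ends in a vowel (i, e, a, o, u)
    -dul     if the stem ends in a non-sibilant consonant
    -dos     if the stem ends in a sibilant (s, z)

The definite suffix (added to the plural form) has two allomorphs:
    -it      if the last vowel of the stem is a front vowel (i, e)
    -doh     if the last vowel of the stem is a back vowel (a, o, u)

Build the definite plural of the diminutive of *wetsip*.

wetsiphueit

*wetsip*: final sound = /p/, a consonant → -hu → *wetsiphu*.
Since the final sound of the diminutive form *wetsiphu* is /u/ (a vowel), it takes -e, giving *wetsiphue*.
The plural form *wetsiphue* — last vowel /e/ (a front vowel) → -it → *wetsiphueit*.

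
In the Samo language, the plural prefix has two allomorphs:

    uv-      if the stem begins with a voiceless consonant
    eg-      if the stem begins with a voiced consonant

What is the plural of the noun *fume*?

The first consonant of *fume* is /f/, which is voiceless, so the prefix is uv-, giving *uvfume*.

uvfume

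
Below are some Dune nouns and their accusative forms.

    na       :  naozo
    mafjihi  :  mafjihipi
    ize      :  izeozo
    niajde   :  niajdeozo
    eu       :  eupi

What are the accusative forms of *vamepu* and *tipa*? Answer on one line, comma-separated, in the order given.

vamepupi, tipaozo

The suffix is conditioned by the last vowel: -pi when the last vowel of the stem is a high vowel (*mafjihi*, *eu*); -ozo when the last vowel of the stem is a non-high vowel (*na*, *ize*, *niajde*).
*vamepu*: last vowel = /u/, a high vowel → -pi → *vamepupi*.
*tipa*: last vowel = /a/, a non-high vowel → -ozo → *tipaozo*.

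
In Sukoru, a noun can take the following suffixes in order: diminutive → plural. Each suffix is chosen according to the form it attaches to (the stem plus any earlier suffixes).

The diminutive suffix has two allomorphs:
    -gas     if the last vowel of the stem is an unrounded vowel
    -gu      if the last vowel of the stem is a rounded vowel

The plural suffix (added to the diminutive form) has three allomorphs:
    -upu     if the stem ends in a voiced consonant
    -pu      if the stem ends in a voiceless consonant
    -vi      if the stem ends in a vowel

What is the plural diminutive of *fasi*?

Since the last vowel of *fasi* is /i/ (an unrounded vowel), it takes -gas, giving *fasigas*.
The diminutive form *fasigas*: final sound = /s/, a voiceless consonant → -pu → *fasigaspu*.

fasigaspu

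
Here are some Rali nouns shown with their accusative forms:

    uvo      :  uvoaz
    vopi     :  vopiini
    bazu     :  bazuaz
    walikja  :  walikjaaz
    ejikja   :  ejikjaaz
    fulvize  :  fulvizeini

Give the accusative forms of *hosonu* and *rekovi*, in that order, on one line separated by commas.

Looking at the last vowel of each stem: -ini when the last vowel of the stem is a front vowel (*vopi*, *fulvize*); -az when the last vowel of the stem is a back vowel (*uvo*, *bazu*, *walikja*, *ejikja*).
Since the last vowel of *hosonu* is /u/ (a back vowel), it takes -az, giving *hosonuaz*.
Since the last vowel of *rekovi* is /i/ (a front vowel), it takes -ini, giving *rekoviini*.

hosonuaz, rekoviini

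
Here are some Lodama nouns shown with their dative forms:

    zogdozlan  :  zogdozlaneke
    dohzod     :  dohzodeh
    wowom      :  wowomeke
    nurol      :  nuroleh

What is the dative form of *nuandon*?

The pattern is nasality of the final consonant: -eke when the stem ends in a nasal (*zogdozlan*, *wowom*); -eh when the stem ends in a non-nasal consonant (*dohzod*, *nurol*).
*nuandon* — final consonant /n/ (a nasal) → -eke → *nuandoneke*.

nuandoneke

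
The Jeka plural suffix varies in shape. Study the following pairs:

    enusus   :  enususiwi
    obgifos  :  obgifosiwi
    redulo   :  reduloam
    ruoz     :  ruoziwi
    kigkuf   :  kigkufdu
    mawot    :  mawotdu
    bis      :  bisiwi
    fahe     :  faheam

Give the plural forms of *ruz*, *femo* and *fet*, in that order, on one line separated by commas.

ruziwi, femoam, fetdu

The pattern is sibilance of the final sound: -iwi when the stem ends in a sibilant (*enusus*, *obgifos*, *ruoz*, *bis*); -du when the stem ends in a non-sibilant consonant (*kigkuf*, *mawot*); -am when the stem ends in a vowel (*redulo*, *fahe*).
*ruz* — final sound /z/ (a sibilant) → -iwi → *ruziwi*.
*femo*: final sound = /o/, a vowel → -am → *femoam*.
The final sound of *fet* is /t/, which is a non-sibilant consonant, so the suffix is -du, giving *fetdu*.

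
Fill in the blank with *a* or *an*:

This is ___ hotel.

The indefinite article is chosen by the initial *sound* of the following word, not its spelling.
*hotel* begins with the sound /h/ (h is pronounced) — a consonant sound.
So the article is *a*: This is a hotel.

a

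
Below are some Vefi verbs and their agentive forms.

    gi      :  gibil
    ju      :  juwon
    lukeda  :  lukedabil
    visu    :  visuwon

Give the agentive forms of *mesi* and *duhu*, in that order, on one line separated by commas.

mesibil, duhuwon

The pattern is rounding harmony: -won when the last vowel of the stem is a rounded vowel (*ju*, *visu*); -bil when the last vowel of the stem is an unrounded vowel (*gi*, *lukeda*).
Since the last vowel of *mesi* is /i/ (an unrounded vowel), it takes -bil, giving *mesibil*.
The last vowel of *duhu* is /u/, which is a rounded vowel, so the suffix is -won, giving *duhuwon*.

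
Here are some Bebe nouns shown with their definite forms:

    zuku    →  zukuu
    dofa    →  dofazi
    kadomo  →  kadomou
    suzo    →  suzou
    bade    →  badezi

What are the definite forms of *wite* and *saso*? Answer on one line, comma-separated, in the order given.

witezi, sasou

Looking at the last vowel of each stem: -u when the last vowel of the stem is a rounded vowel (*zuku*, *kadomo*, *suzo*); -zi when the last vowel of the stem is an unrounded vowel (*dofa*, *bade*).
The last vowel of *wite* is /e/, which is an unrounded vowel, so the suffix is -zi, giving *witezi*.
*saso* — last vowel /o/ (a rounded vowel) → -u → *sasou*.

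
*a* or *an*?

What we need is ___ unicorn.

The indefinite article is chosen by the initial *sound* of the following word, not its spelling.
*unicorn* begins with the sound /juː/ (u pronounced /juː/) — a consonant sound.
So the article is *a*: What we need is a unicorn.

a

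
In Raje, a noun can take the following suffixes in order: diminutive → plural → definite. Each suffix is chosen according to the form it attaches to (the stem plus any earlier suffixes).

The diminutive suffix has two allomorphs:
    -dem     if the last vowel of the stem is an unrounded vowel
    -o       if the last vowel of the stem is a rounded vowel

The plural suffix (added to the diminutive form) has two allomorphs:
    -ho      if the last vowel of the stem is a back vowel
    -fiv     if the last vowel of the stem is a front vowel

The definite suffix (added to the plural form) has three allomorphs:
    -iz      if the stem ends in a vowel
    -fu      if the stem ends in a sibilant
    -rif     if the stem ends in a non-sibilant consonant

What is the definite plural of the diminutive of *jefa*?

jefademfivrif

The last vowel of *jefa* is /a/, which is an unrounded vowel, so the diminutive suffix is -dem, giving *jefadem*.
Since the last vowel of the diminutive form *jefadem* is /e/ (a front vowel), it takes -fiv, giving *jefademfiv*.
The plural form *jefademfiv*: final sound = /v/, a non-sibilant consonant → -rif → *jefademfivrif*.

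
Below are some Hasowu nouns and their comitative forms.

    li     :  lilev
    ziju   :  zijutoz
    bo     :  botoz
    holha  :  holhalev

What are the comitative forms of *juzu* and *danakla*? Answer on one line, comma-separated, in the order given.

Looking at the last vowel of each stem: -toz when the last vowel of the stem is a rounded vowel (*ziju*, *bo*); -lev when the last vowel of the stem is an unrounded vowel (*li*, *holha*).
The last vowel of *juzu* is /u/, which is a rounded vowel, so the suffix is -toz, giving *juzutoz*.
*danakla*: last vowel = /a/, an unrounded vowel → -lev → *danaklalev*.

juzutoz, danaklalev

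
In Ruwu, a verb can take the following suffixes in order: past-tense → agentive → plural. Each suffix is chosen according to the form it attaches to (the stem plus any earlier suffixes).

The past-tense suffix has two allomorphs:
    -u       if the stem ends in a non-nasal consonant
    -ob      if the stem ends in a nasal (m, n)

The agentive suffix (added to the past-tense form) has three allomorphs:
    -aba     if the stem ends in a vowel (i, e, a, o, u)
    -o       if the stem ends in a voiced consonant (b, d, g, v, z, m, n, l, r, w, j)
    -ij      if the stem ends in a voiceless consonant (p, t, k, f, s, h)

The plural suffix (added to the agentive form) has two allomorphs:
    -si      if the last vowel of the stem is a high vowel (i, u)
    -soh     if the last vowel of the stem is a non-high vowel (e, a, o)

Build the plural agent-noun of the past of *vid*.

*vid* — final consonant /d/ (non-nasal) → -u → *vidu*.
The past-tense form *vidu* — final sound /u/ (a vowel) → -aba → *viduaba*.
The agentive form *viduaba*: last vowel = /a/, a non-high vowel → -soh → *viduabasoh*.

viduabasoh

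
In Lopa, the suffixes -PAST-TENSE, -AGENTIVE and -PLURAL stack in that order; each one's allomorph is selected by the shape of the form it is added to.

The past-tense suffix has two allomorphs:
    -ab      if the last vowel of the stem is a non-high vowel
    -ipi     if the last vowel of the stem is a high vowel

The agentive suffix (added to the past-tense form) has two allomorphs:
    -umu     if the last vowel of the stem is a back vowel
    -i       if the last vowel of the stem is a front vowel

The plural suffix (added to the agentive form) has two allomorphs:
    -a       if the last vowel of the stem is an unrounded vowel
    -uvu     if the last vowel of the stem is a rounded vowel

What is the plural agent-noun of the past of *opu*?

*opu*: last vowel = /u/, a high vowel → -ipi → *opuipi*.
Since the last vowel of the past-tense form *opuipi* is /i/ (a front vowel), it takes -i, giving *opuipii*.
The agentive form *opuipii*: last vowel = /i/, an unrounded vowel → -a → *opuipiia*.

opuipiia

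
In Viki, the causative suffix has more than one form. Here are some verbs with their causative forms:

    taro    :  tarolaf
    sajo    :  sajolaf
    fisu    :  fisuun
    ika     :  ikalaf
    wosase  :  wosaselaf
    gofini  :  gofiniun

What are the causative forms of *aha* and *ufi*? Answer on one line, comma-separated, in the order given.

ahalaf, ufiun

The alternation tracks the last vowel of the stem — -un when the last vowel of the stem is a high vowel (*fisu*, *gofini*); -laf when the last vowel of the stem is a non-high vowel (*taro*, *sajo*, *ika*, *wosase*).
Since the last vowel of *aha* is /a/ (a non-high vowel), it takes -laf, giving *ahalaf*.
*ufi*: last vowel = /i/, a high vowel → -un → *ufiun*.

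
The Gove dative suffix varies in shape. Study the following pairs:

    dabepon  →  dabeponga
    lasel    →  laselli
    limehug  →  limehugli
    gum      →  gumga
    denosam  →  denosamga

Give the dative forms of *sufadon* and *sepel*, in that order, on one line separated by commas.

sufadonga, sepelli

The suffix is conditioned by the final consonant: -ga when the stem ends in a nasal (*dabepon*, *gum*, *denosam*); -li when the stem ends in a non-nasal consonant (*lasel*, *limehug*).
*sufadon* — final consonant /n/ (a nasal) → -ga → *sufadonga*.
*sepel* — final consonant /l/ (non-nasal) → -li → *sepelli*.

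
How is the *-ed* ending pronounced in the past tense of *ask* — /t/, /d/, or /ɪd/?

/t/

The stem *ask* ends in a voiceless consonant other than /t/.
The -ed suffix is realized as /ɪd/ after /t, d/; as /t/ after other voiceless consonants; and as /d/ after other voiced sounds.
So -ed on *ask* is pronounced /t/.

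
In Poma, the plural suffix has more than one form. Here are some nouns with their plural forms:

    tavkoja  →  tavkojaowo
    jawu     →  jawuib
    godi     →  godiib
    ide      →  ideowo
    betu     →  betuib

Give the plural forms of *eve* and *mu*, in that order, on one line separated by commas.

eveowo, muib

The pattern is height harmony: -ib when the last vowel of the stem is a high vowel (*jawu*, *godi*, *betu*); -owo when the last vowel of the stem is a non-high vowel (*tavkoja*, *ide*).
Since the last vowel of *eve* is /e/ (a non-high vowel), it takes -owo, giving *eveowo*.
*mu* — last vowel /u/ (a high vowel) → -ib → *muib*.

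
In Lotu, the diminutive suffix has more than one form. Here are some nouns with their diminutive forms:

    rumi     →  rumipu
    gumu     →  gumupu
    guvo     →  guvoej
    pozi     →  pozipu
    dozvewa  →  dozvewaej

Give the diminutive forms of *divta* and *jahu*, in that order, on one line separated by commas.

The alternation tracks the last vowel of the stem — -pu when the last vowel of the stem is a high vowel (*rumi*, *gumu*, *pozi*); -ej when the last vowel of the stem is a non-high vowel (*guvo*, *dozvewa*).
Since the last vowel of *divta* is /a/ (a non-high vowel), it takes -ej, giving *divtaej*.
*jahu*: last vowel = /u/, a high vowel → -pu → *jahupu*.

divtaej, jahupu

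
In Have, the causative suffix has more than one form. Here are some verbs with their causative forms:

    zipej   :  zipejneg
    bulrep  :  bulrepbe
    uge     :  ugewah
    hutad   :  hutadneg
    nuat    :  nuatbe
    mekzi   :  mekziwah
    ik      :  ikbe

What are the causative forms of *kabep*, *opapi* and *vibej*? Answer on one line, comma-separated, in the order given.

The suffix is conditioned by the final sound: -be when the stem ends in a voiceless consonant (*bulrep*, *nuat*, *ik*); -neg when the stem ends in a voiced consonant (*zipej*, *hutad*); -wah when the stem ends in a vowel (*uge*, *mekzi*).
*kabep*: final sound = /p/, a voiceless consonant → -be → *kabepbe*.
The final sound of *opapi* is /i/, which is a vowel, so the suffix is -wah, giving *opapiwah*.
The final sound of *vibej* is /j/, which is a voiced consonant, so the suffix is -neg, giving *vibejneg*.

kabepbe, opapiwah, vibejneg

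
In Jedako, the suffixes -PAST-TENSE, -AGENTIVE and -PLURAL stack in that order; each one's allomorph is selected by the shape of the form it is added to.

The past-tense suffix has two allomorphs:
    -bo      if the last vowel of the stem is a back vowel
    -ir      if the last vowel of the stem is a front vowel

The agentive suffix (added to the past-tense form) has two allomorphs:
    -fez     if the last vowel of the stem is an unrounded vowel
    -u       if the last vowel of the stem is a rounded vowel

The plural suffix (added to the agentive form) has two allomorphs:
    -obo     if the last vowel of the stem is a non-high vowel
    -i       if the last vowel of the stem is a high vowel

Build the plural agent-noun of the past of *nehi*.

The last vowel of *nehi* is /i/, which is a front vowel, so the past-tense suffix is -ir, giving *nehiir*.
Since the last vowel of the past-tense form *nehiir* is /i/ (an unrounded vowel), it takes -fez, giving *nehiirfez*.
The agentive form *nehiirfez* — last vowel /e/ (a non-high vowel) → -obo → *nehiirfezobo*.

nehiirfezobo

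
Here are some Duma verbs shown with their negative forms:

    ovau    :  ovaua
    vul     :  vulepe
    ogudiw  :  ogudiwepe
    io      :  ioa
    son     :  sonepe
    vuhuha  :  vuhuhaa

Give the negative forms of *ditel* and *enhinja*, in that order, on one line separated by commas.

ditelepe, enhinjaa

Looking at the final sound of each stem: -epe when the stem ends in a consonant (*vul*, *ogudiw*, *son*); -a when the stem ends in a vowel (*ovau*, *io*, *vuhuha*).
Since the final sound of *ditel* is /l/ (a consonant), it takes -epe, giving *ditelepe*.
The final sound of *enhinja* is /a/, which is a vowel, so the suffix is -a, giving *enhinjaa*.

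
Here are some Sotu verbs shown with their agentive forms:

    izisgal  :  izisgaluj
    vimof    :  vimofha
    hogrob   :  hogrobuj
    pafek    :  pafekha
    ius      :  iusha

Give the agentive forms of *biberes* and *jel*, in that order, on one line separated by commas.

biberesha, jeluj

The alternation tracks the final consonant of the stem — -ha when the stem ends in a voiceless consonant (*vimof*, *pafek*, *ius*); -uj when the stem ends in a voiced consonant (*izisgal*, *hogrob*).
Since the final consonant of *biberes* is /s/ (voiceless), it takes -ha, giving *biberesha*.
The final consonant of *jel* is /l/, which is voiced, so the suffix is -uj, giving *jeluj*.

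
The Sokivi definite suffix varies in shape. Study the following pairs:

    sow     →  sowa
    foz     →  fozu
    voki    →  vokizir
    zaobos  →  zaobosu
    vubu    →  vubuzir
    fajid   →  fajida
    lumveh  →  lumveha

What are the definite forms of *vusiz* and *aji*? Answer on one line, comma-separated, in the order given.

vusizu, ajizir

The pattern is sibilance of the final sound: -u when the stem ends in a sibilant (*foz*, *zaobos*); -a when the stem ends in a non-sibilant consonant (*sow*, *fajid*, *lumveh*); -zir when the stem ends in a vowel (*voki*, *vubu*).
The final sound of *vusiz* is /z/, which is a sibilant, so the suffix is -u, giving *vusizu*.
The final sound of *aji* is /i/, which is a vowel, so the suffix is -zir, giving *ajizir*.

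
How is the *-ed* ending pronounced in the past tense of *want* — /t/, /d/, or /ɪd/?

The stem *want* ends in /t/ or /d/.
The -ed suffix is realized as /ɪd/ after /t, d/; as /t/ after other voiceless consonants; and as /d/ after other voiced sounds.
So -ed on *want* is pronounced /ɪd/.

/ɪd/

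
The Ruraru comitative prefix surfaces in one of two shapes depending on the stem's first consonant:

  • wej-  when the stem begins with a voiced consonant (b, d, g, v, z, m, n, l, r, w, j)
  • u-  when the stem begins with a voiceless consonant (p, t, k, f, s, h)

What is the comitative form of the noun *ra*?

wejra

Since the first consonant of *ra* is /r/ (voiced), it takes wej-, giving *wejra*.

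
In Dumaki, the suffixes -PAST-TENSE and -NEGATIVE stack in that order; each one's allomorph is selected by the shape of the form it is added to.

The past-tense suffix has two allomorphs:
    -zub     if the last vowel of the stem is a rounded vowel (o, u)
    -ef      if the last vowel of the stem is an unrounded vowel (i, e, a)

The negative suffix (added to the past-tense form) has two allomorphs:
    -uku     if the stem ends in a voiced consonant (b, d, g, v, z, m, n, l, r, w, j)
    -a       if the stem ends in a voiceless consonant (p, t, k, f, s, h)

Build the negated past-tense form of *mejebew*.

mejebewefa

*mejebew*: last vowel = /e/, an unrounded vowel → -ef → *mejebewef*.
Since the final consonant of the past-tense form *mejebewef* is /f/ (voiceless), it takes -a, giving *mejebewefa*.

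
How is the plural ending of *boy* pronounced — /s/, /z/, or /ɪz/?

The stem *boy* ends in a voiced non-sibilant sound.
The plural suffix surfaces as /ɪz/ after sibilants, /s/ after other voiceless consonants, and /z/ after other voiced sounds.
So the plural -s on *boy* is pronounced /z/.

/z/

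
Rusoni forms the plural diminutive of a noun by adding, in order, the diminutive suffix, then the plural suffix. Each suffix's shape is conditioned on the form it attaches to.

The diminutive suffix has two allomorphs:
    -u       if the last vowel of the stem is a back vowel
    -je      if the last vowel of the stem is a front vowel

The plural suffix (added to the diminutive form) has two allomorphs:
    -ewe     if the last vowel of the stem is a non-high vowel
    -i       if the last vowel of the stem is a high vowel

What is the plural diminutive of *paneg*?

panegjeewe

The last vowel of *paneg* is /e/, which is a front vowel, so the diminutive suffix is -je, giving *panegje*.
The last vowel of the diminutive form *panegje* is /e/, which is a non-high vowel, so the plural suffix is -ewe, giving *panegjeewe*.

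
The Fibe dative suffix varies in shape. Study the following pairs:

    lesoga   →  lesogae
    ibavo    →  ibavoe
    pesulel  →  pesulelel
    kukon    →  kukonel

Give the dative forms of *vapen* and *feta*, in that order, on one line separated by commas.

vapenel, fetae

The pattern is consonant vs. vowel: -el when the stem ends in a consonant (*pesulel*, *kukon*); -e when the stem ends in a vowel (*lesoga*, *ibavo*).
*vapen*: final sound = /n/, a consonant → -el → *vapenel*.
Since the final sound of *feta* is /a/ (a vowel), it takes -e, giving *fetae*.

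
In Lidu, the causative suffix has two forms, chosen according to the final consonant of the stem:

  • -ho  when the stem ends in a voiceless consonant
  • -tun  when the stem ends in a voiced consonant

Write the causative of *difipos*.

difiposho

Since the final consonant of *difipos* is /s/ (voiceless), it takes -ho, giving *difiposho*.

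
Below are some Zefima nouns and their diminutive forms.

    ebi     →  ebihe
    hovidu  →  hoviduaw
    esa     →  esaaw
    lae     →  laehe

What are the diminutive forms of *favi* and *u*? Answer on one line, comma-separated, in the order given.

favihe, uaw

The suffix is conditioned by the last vowel: -he when the last vowel of the stem is a front vowel (*ebi*, *lae*); -aw when the last vowel of the stem is a back vowel (*hovidu*, *esa*).
*favi*: last vowel = /i/, a front vowel → -he → *favihe*.
Since the last vowel of *u* is /u/ (a back vowel), it takes -aw, giving *uaw*.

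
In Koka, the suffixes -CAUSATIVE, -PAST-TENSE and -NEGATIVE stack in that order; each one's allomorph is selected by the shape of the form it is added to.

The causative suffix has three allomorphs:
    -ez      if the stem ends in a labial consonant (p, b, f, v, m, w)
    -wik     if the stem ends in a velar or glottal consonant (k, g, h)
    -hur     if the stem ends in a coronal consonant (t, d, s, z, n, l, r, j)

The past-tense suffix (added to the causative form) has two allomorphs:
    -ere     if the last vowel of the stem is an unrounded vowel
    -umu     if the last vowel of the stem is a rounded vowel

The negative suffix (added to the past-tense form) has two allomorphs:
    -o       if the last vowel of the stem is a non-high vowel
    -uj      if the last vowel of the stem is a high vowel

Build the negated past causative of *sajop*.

sajopezereo

*sajop* — final consonant /p/ (labial) → -ez → *sajopez*.
Since the last vowel of the causative form *sajopez* is /e/ (an unrounded vowel), it takes -ere, giving *sajopezere*.
The past-tense form *sajopezere* — last vowel /e/ (a non-high vowel) → -o → *sajopezereo*.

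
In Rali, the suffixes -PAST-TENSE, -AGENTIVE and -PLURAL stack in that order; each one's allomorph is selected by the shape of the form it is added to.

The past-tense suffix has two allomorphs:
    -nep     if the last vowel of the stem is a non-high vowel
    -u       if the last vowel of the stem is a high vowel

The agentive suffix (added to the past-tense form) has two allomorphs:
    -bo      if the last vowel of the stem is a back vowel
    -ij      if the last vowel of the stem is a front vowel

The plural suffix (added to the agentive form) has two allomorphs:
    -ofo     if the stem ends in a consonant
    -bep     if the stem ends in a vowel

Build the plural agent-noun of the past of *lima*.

The last vowel of *lima* is /a/, which is a non-high vowel, so the past-tense suffix is -nep, giving *limanep*.
The past-tense form *limanep* — last vowel /e/ (a front vowel) → -ij → *limanepij*.
The agentive form *limanepij*: final sound = /j/, a consonant → -ofo → *limanepijofo*.

limanepijofo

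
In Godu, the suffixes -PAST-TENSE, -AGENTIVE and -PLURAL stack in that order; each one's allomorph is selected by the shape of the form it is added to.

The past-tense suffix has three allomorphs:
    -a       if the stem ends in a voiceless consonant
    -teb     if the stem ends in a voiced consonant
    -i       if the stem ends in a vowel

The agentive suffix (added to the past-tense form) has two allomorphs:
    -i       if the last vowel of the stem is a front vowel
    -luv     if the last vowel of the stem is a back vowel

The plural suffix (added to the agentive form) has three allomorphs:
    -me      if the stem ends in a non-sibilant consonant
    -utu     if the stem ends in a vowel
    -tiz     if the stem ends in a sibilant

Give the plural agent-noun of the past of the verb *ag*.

*ag* — final sound /g/ (a voiced consonant) → -teb → *agteb*.
The past-tense form *agteb*: last vowel = /e/, a front vowel → -i → *agtebi*.
Since the final sound of the agentive form *agtebi* is /i/ (a vowel), it takes -utu, giving *agtebiutu*.

agtebiutu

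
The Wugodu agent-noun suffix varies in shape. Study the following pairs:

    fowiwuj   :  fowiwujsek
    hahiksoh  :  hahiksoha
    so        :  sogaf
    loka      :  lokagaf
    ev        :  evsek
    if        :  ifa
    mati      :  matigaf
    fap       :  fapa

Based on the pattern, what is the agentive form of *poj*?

The alternation tracks the final sound of the stem — -a when the stem ends in a voiceless consonant (*hahiksoh*, *if*, *fap*); -sek when the stem ends in a voiced consonant (*fowiwuj*, *ev*); -gaf when the stem ends in a vowel (*so*, *loka*, *mati*).
*poj*: final sound = /j/, a voiced consonant → -sek → *pojsek*.

pojsek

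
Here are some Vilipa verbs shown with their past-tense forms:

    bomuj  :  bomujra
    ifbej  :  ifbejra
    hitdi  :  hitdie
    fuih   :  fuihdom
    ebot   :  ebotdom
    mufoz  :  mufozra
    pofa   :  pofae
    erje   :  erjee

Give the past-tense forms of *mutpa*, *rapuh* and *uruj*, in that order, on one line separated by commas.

mutpae, rapuhdom, urujra

Looking at the final sound of each stem: -dom when the stem ends in a voiceless consonant (*fuih*, *ebot*); -ra when the stem ends in a voiced consonant (*bomuj*, *ifbej*, *mufoz*); -e when the stem ends in a vowel (*hitdi*, *pofa*, *erje*).
Since the final sound of *mutpa* is /a/ (a vowel), it takes -e, giving *mutpae*.
The final sound of *rapuh* is /h/, which is a voiceless consonant, so the suffix is -dom, giving *rapuhdom*.
The final sound of *uruj* is /j/, which is a voiced consonant, so the suffix is -ra, giving *urujra*.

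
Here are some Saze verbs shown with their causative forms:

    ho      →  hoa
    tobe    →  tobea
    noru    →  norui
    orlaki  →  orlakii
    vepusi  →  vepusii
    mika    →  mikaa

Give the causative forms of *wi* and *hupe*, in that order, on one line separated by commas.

wii, hupea

Looking at the last vowel of each stem: -i when the last vowel of the stem is a high vowel (*noru*, *orlaki*, *vepusi*); -a when the last vowel of the stem is a non-high vowel (*ho*, *tobe*, *mika*).
Since the last vowel of *wi* is /i/ (a high vowel), it takes -i, giving *wii*.
Since the last vowel of *hupe* is /e/ (a non-high vowel), it takes -a, giving *hupea*.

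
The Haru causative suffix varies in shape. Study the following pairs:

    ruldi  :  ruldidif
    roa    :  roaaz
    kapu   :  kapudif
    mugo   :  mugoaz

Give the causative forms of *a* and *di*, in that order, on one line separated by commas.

aaz, didif

Looking at the last vowel of each stem: -dif when the last vowel of the stem is a high vowel (*ruldi*, *kapu*); -az when the last vowel of the stem is a non-high vowel (*roa*, *mugo*).
The last vowel of *a* is /a/, which is a non-high vowel, so the suffix is -az, giving *aaz*.
Since the last vowel of *di* is /i/ (a high vowel), it takes -dif, giving *didif*.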